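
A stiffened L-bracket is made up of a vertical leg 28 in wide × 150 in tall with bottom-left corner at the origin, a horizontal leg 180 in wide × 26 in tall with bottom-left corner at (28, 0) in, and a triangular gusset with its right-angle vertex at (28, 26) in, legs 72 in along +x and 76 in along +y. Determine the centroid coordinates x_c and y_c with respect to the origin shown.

x_c = 64.85 in, y_c = 44.45 in

Part | A | x̄ᵢ | ȳᵢ | A·x̄ᵢ | A·ȳᵢ
vertical leg | 4200.00 | 14.00 | 75.00 | 58800.00 | 315000.00
horizontal leg | 4680.00 | 118.00 | 13.00 | 552240.00 | 60840.00
gusset | 2736.00 | 52.00 | 51.33 | 142272.00 | 140448.00
Σ | 11616.00 |  |  | 753312.00 | 516288.00
x_c = 753312.00 / 11616.00 = 64.85 in
y_c = 516288.00 / 11616.00 = 44.45 in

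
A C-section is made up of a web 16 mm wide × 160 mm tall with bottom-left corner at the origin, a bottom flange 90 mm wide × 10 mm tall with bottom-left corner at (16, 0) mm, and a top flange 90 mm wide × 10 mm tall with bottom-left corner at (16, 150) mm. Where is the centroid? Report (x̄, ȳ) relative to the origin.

x̄ = 29.88 mm, ȳ = 80.00 mm

web: A = 16 × 160 = 2560.00, centroid at (8.00, 80.00).
bottom flange: A = 90 × 10 = 900.00, centroid at (61.00, 5.00).
top flange: A = 90 × 10 = 900.00, centroid at (61.00, 155.00).
ΣA = 4360.00 mm², ΣAx̄ = 130280.00 mm³, ΣAȳ = 348800.00 mm³.
x̄ = 130280.00/4360.00 = 29.88 mm; ȳ = 348800.00/4360.00 = 80.00 mm.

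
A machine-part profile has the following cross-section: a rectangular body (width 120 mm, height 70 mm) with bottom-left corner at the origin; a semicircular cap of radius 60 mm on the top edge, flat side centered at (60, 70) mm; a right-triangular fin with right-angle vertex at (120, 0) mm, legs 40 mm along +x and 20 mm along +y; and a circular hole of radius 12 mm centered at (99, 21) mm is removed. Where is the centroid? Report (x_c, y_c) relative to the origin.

rectangular body: A = 120 × 70 = 8400.00, centroid at (60.00, 35.00).
semicircular top: A = ½π·60² = 5654.87, centroid at (60.00, 95.46).
triangular fin: A = ½·40·20 = 400.00, centroid at (133.33, 6.67).
hole: A = −π·12² = -452.39, centroid at (99.00, 21.00).
ΣA = 14002.48 mm², ΣAx_c = 851838.80 mm³, ΣAy_c = 827007.16 mm³.
x_c = 851838.80/14002.48 = 60.83 mm; y_c = 827007.16/14002.48 = 59.06 mm.

x_c = 60.83 mm, y_c = 59.06 mm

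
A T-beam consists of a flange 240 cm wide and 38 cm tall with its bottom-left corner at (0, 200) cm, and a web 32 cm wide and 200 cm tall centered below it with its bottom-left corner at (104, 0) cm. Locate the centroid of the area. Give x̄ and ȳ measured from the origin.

x̄ = 120.00 cm, ȳ = 169.93 cm

web: A = 32 × 200 = 6400.00, centroid at (120.00, 100.00).
flange: A = 240 × 38 = 9120.00, centroid at (120.00, 219.00).
ΣA = 15520.00 cm²
ΣAx̄ = (6400.00)(120.00) + (9120.00)(120.00) = 1862400.00 cm³
ΣAȳ = (6400.00)(100.00) + (9120.00)(219.00) = 2637280.00 cm³
x̄ = 1862400.00 / 15520.00 = 120.00 cm
ȳ = 2637280.00 / 15520.00 = 169.93 cm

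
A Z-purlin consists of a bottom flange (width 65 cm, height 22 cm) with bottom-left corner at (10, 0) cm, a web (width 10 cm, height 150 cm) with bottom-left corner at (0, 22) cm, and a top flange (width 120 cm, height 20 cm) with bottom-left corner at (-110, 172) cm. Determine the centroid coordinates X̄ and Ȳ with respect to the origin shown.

bottom flange: A = 65 × 22 = 1430.00, centroid at (42.50, 11.00).
web: A = 10 × 150 = 1500.00, centroid at (5.00, 97.00).
top flange: A = 120 × 20 = 2400.00, centroid at (-50.00, 182.00).
ΣA = 5330.00 cm², ΣAX̄ = -51725.00 cm³, ΣAȲ = 598030.00 cm³.
X̄ = -51725.00/5330.00 = -9.70 cm; Ȳ = 598030.00/5330.00 = 112.20 cm.

X̄ = -9.70 cm, Ȳ = 112.20 cm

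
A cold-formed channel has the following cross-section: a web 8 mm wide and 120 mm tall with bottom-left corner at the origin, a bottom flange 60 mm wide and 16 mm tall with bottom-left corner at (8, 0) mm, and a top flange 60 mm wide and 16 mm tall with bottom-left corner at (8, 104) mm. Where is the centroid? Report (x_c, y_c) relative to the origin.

web: A = 8 × 120 = 960.00, centroid at (4.00, 60.00).
bottom flange: A = 60 × 16 = 960.00, centroid at (38.00, 8.00).
top flange: A = 60 × 16 = 960.00, centroid at (38.00, 112.00).
ΣA = 2880.00 mm²
ΣAx_c = (960.00)(4.00) + (960.00)(38.00) + (960.00)(38.00) = 76800.00 mm³
ΣAy_c = (960.00)(60.00) + (960.00)(8.00) + (960.00)(112.00) = 172800.00 mm³
x_c = 76800.00 / 2880.00 = 26.67 mm
y_c = 172800.00 / 2880.00 = 60.00 mm

x_c = 26.67 mm, y_c = 60.00 mm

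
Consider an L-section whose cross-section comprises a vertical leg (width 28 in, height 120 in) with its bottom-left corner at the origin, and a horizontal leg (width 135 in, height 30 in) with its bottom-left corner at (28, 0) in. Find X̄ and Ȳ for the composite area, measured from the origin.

vertical leg: A = 28 × 120 = 3360.00, centroid at (14.00, 60.00).
horizontal leg: A = 135 × 30 = 4050.00, centroid at (95.50, 15.00).
ΣA = 7410.00 in², ΣAX̄ = 433815.00 in³, ΣAȲ = 262350.00 in³.
X̄ = 433815.00/7410.00 = 58.54 in; Ȳ = 262350.00/7410.00 = 35.40 in.

X̄ = 58.54 in, Ȳ = 35.40 in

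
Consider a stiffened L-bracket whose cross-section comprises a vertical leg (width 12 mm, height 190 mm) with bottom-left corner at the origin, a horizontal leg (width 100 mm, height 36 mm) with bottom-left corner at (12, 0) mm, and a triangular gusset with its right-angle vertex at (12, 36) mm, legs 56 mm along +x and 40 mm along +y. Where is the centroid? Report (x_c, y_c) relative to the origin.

vertical leg: A = 12 × 190 = 2280.00, centroid at (6.00, 95.00).
horizontal leg: A = 100 × 36 = 3600.00, centroid at (62.00, 18.00).
gusset: A = ½·56·40 = 1120.00, centroid at (30.67, 49.33).
ΣA = 7000.00 mm²
ΣAx_c = (2280.00)(6.00) + (3600.00)(62.00) + (1120.00)(30.67) = 271226.67 mm³
ΣAy_c = (2280.00)(95.00) + (3600.00)(18.00) + (1120.00)(49.33) = 336653.33 mm³
x_c = 271226.67 / 7000.00 = 38.75 mm
y_c = 336653.33 / 7000.00 = 48.09 mm

x_c = 38.75 mm, y_c = 48.09 mm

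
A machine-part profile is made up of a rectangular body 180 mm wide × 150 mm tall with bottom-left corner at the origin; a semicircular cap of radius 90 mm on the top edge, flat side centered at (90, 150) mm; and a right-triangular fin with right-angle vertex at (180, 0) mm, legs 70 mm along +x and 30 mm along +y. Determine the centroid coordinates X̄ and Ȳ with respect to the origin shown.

Part | A | x̄ᵢ | ȳᵢ | A·x̄ᵢ | A·ȳᵢ
rectangular body | 27000.00 | 90.00 | 75.00 | 2430000.00 | 2025000.00
semicircular top | 12723.45 | 90.00 | 188.20 | 1145110.52 | 2394517.54
triangular fin | 1050.00 | 203.33 | 10.00 | 213500.00 | 10500.00
Σ | 40773.45 |  |  | 3788610.52 | 4430017.54
X̄ = 3788610.52 / 40773.45 = 92.92 mm
Ȳ = 4430017.54 / 40773.45 = 108.65 mm

X̄ = 92.92 mm, Ȳ = 108.65 mm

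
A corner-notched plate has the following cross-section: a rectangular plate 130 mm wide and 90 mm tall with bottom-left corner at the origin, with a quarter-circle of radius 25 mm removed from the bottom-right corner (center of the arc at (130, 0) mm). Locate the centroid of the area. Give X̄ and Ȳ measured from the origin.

plate: A = 130 × 90 = 11700.00, centroid at (65.00, 45.00).
removed quarter-circle: A = −¼π·25² = -490.87, centroid at (119.39, 10.61).
ΣA = 11209.13 mm²
ΣAX̄ = (11700.00)(65.00) + (-490.87)(119.39) = 701894.73 mm³
ΣAȲ = (11700.00)(45.00) + (-490.87)(10.61) = 521291.67 mm³
X̄ = 701894.73 / 11209.13 = 62.62 mm
Ȳ = 521291.67 / 11209.13 = 46.51 mm

X̄ = 62.62 mm, Ȳ = 46.51 mm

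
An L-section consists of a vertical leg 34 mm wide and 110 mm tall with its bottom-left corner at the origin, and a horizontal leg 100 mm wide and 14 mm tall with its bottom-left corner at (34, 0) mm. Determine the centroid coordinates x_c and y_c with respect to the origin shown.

vertical leg: A = 34 × 110 = 3740.00, centroid at (17.00, 55.00).
horizontal leg: A = 100 × 14 = 1400.00, centroid at (84.00, 7.00).
ΣA = 5140.00 mm², ΣAx_c = 181180.00 mm³, ΣAy_c = 215500.00 mm³.
x_c = 181180.00/5140.00 = 35.25 mm; y_c = 215500.00/5140.00 = 41.93 mm.

x_c = 35.25 mm, y_c = 41.93 mm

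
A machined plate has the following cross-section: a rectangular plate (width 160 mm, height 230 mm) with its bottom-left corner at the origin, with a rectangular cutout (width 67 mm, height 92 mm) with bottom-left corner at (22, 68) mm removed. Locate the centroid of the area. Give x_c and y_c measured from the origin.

Part | A | x̄ᵢ | ȳᵢ | A·x̄ᵢ | A·ȳᵢ
plate | 36800.00 | 80.00 | 115.00 | 2944000.00 | 4232000.00
hole | -6164.00 | 55.50 | 114.00 | -342102.00 | -702696.00
Σ | 30636.00 |  |  | 2601898.00 | 3529304.00
x_c = 2601898.00 / 30636.00 = 84.93 mm
y_c = 3529304.00 / 30636.00 = 115.20 mm

x_c = 84.93 mm, y_c = 115.20 mm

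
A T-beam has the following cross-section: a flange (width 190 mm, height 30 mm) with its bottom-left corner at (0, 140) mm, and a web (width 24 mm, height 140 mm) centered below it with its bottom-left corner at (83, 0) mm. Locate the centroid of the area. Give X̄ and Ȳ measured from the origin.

X̄ = 95.00 mm, Ȳ = 123.48 mm

web: A = 24 × 140 = 3360.00, centroid at (95.00, 70.00).
flange: A = 190 × 30 = 5700.00, centroid at (95.00, 155.00).
ΣA = 9060.00 mm², ΣAX̄ = 860700.00 mm³, ΣAȲ = 1118700.00 mm³.
X̄ = 860700.00/9060.00 = 95.00 mm; Ȳ = 1118700.00/9060.00 = 123.48 mm.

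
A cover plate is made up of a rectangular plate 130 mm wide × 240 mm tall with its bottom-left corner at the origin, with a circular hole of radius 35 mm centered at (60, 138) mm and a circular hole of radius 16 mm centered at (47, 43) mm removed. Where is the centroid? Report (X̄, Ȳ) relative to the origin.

X̄ = 66.27 mm, Ȳ = 119.72 mm

Part | A | x̄ᵢ | ȳᵢ | A·x̄ᵢ | A·ȳᵢ
plate | 31200.00 | 65.00 | 120.00 | 2028000.00 | 3744000.00
hole 1 | -3848.45 | 60.00 | 138.00 | -230907.06 | -531086.24
hole 2 | -804.25 | 47.00 | 43.00 | -37799.64 | -34582.65
Σ | 26547.30 |  |  | 1759293.30 | 3178331.11
X̄ = 1759293.30 / 26547.30 = 66.27 mm
Ȳ = 3178331.11 / 26547.30 = 119.72 mm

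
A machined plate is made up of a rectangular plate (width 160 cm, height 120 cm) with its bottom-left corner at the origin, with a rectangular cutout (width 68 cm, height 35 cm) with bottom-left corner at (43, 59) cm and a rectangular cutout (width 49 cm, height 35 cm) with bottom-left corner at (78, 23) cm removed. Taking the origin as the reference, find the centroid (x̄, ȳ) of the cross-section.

plate: A = 160 × 120 = 19200.00, centroid at (80.00, 60.00).
hole 1: A = −(68 × 35) = -2380.00, centroid at (77.00, 76.50).
hole 2: A = −(49 × 35) = -1715.00, centroid at (102.50, 40.50).
ΣA = 15105.00 cm², ΣAx̄ = 1176952.50 cm³, ΣAȳ = 900472.50 cm³.
x̄ = 1176952.50/15105.00 = 77.92 cm; ȳ = 900472.50/15105.00 = 59.61 cm.

x̄ = 77.92 cm, ȳ = 59.61 cm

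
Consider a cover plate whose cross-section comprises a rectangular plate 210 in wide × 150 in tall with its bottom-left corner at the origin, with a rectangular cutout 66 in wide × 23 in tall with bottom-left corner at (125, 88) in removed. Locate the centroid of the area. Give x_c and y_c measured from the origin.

x_c = 102.32 in, y_c = 73.76 in

plate: A = 210 × 150 = 31500.00, centroid at (105.00, 75.00).
hole: A = −(66 × 23) = -1518.00, centroid at (158.00, 99.50).
ΣA = 29982.00 in²
ΣAx_c = (31500.00)(105.00) + (-1518.00)(158.00) = 3067656.00 in³
ΣAy_c = (31500.00)(75.00) + (-1518.00)(99.50) = 2211459.00 in³
x_c = 3067656.00 / 29982.00 = 102.32 in
y_c = 2211459.00 / 29982.00 = 73.76 in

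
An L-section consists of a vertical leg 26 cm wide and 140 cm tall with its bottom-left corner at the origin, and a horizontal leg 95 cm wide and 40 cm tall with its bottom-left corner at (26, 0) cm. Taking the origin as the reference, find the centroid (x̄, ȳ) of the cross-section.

x̄ = 43.90 cm, ȳ = 44.46 cm

vertical leg: A = 26 × 140 = 3640.00, centroid at (13.00, 70.00).
horizontal leg: A = 95 × 40 = 3800.00, centroid at (73.50, 20.00).
ΣA = 7440.00 cm², ΣAx̄ = 326620.00 cm³, ΣAȳ = 330800.00 cm³.
x̄ = 326620.00/7440.00 = 43.90 cm; ȳ = 330800.00/7440.00 = 44.46 cm.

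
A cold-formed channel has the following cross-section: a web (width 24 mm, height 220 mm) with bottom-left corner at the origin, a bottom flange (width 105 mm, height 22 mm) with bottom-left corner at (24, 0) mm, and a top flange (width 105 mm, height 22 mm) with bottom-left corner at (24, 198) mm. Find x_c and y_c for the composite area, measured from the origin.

web: A = 24 × 220 = 5280.00, centroid at (12.00, 110.00).
bottom flange: A = 105 × 22 = 2310.00, centroid at (76.50, 11.00).
top flange: A = 105 × 22 = 2310.00, centroid at (76.50, 209.00).
ΣA = 9900.00 mm², ΣAx_c = 416790.00 mm³, ΣAy_c = 1089000.00 mm³.
x_c = 416790.00/9900.00 = 42.10 mm; y_c = 1089000.00/9900.00 = 110.00 mm.

x_c = 42.10 mm, y_c = 110.00 mm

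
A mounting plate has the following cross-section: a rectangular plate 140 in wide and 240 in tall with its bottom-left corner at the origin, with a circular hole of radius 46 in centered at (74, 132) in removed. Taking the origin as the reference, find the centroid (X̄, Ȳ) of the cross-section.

plate: A = 140 × 240 = 33600.00, centroid at (70.00, 120.00).
hole: A = −π·46² = -6647.61, centroid at (74.00, 132.00).
ΣA = 26952.39 in², ΣAX̄ = 1860076.86 in³, ΣAȲ = 3154515.47 in³.
X̄ = 1860076.86/26952.39 = 69.01 in; Ȳ = 3154515.47/26952.39 = 117.04 in.

X̄ = 69.01 in, Ȳ = 117.04 in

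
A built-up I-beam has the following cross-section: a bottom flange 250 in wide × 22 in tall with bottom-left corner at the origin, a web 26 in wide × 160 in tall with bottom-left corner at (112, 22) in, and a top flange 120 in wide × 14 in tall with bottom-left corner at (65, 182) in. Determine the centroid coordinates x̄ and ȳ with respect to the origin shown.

bottom flange: A = 250 × 22 = 5500.00, centroid at (125.00, 11.00).
web: A = 26 × 160 = 4160.00, centroid at (125.00, 102.00).
top flange: A = 120 × 14 = 1680.00, centroid at (125.00, 189.00).
ΣA = 11340.00 in², ΣAx̄ = 1417500.00 in³, ΣAȳ = 802340.00 in³.
x̄ = 1417500.00/11340.00 = 125.00 in; ȳ = 802340.00/11340.00 = 70.75 in.

x̄ = 125.00 in, ȳ = 70.75 in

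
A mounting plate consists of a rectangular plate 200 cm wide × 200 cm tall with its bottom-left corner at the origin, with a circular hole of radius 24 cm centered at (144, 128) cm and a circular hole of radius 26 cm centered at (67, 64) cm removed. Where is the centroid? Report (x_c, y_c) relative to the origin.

x_c = 99.74 cm, y_c = 100.71 cm

plate: A = 200 × 200 = 40000.00, centroid at (100.00, 100.00).
hole 1: A = −π·24² = -1809.56, centroid at (144.00, 128.00).
hole 2: A = −π·26² = -2123.72, centroid at (67.00, 64.00).
ΣA = 36066.73 cm², ΣAx_c = 3597134.72 cm³, ΣAy_c = 3632458.79 cm³.
x_c = 3597134.72/36066.73 = 99.74 cm; y_c = 3632458.79/36066.73 = 100.71 cm.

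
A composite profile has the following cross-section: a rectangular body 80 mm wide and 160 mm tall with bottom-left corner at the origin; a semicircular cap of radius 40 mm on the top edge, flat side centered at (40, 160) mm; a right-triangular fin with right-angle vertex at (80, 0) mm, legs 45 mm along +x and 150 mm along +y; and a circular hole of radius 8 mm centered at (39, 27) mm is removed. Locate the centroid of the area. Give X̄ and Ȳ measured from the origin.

X̄ = 50.05 mm, Ȳ = 88.28 mm

rectangular body: A = 80 × 160 = 12800.00, centroid at (40.00, 80.00).
semicircular top: A = ½π·40² = 2513.27, centroid at (40.00, 176.98).
triangular fin: A = ½·45·150 = 3375.00, centroid at (95.00, 50.00).
hole: A = −π·8² = -201.06, centroid at (39.00, 27.00).
ΣA = 18487.21 mm²
ΣAX̄ = (12800.00)(40.00) + (2513.27)(40.00) + (3375.00)(95.00) + (-201.06)(39.00) = 925314.55 mm³
ΣAȲ = (12800.00)(80.00) + (2513.27)(176.98) + (3375.00)(50.00) + (-201.06)(27.00) = 1632111.85 mm³
X̄ = 925314.55 / 18487.21 = 50.05 mm
Ȳ = 1632111.85 / 18487.21 = 88.28 mm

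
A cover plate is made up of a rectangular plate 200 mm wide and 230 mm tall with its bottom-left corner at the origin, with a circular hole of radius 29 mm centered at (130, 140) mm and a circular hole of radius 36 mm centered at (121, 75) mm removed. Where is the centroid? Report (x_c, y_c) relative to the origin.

x_c = 95.81 mm, y_c = 117.46 mm

plate: A = 200 × 230 = 46000.00, centroid at (100.00, 115.00).
hole 1: A = −π·29² = -2642.08, centroid at (130.00, 140.00).
hole 2: A = −π·36² = -4071.50, centroid at (121.00, 75.00).
ΣA = 39286.42 mm²
ΣAx_c = (46000.00)(100.00) + (-2642.08)(130.00) + (-4071.50)(121.00) = 3763877.68 mm³
ΣAy_c = (46000.00)(115.00) + (-2642.08)(140.00) + (-4071.50)(75.00) = 4614746.08 mm³
x_c = 3763877.68 / 39286.42 = 95.81 mm
y_c = 4614746.08 / 39286.42 = 117.46 mm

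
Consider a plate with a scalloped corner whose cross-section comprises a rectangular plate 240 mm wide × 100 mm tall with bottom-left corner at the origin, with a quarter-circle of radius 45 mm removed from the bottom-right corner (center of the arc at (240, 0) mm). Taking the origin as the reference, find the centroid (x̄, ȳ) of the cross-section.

Part | A | x̄ᵢ | ȳᵢ | A·x̄ᵢ | A·ȳᵢ
plate | 24000.00 | 120.00 | 50.00 | 2880000.00 | 1200000.00
removed quarter-circle | -1590.43 | 220.90 | 19.10 | -351328.51 | -30375.00
Σ | 22409.57 |  |  | 2528671.49 | 1169625.00
x̄ = 2528671.49 / 22409.57 = 112.84 mm
ȳ = 1169625.00 / 22409.57 = 52.19 mm

x̄ = 112.84 mm, ȳ = 52.19 mm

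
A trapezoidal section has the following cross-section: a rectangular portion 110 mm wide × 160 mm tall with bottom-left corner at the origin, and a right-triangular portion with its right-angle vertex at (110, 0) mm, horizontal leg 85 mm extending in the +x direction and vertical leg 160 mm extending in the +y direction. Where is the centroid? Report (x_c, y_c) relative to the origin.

x_c = 78.22 mm, y_c = 72.57 mm

rectangular portion: A = 110 × 160 = 17600.00, centroid at (55.00, 80.00).
triangular portion: A = ½·85·160 = 6800.00, centroid at (138.33, 53.33).
ΣA = 24400.00 mm², ΣAx_c = 1908666.67 mm³, ΣAy_c = 1770666.67 mm³.
x_c = 1908666.67/24400.00 = 78.22 mm; y_c = 1770666.67/24400.00 = 72.57 mm.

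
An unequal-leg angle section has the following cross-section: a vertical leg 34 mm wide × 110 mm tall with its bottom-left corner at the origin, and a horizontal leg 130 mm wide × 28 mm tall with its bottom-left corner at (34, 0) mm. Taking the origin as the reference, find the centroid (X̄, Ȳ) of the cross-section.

X̄ = 57.44 mm, Ȳ = 34.78 mm

vertical leg: A = 34 × 110 = 3740.00, centroid at (17.00, 55.00).
horizontal leg: A = 130 × 28 = 3640.00, centroid at (99.00, 14.00).
ΣA = 7380.00 mm²
ΣAX̄ = (3740.00)(17.00) + (3640.00)(99.00) = 423940.00 mm³
ΣAȲ = (3740.00)(55.00) + (3640.00)(14.00) = 256660.00 mm³
X̄ = 423940.00 / 7380.00 = 57.44 mm
Ȳ = 256660.00 / 7380.00 = 34.78 mm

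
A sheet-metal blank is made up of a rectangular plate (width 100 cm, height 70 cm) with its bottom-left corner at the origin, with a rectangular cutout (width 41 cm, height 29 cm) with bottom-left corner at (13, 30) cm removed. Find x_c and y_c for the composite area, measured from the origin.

plate: A = 100 × 70 = 7000.00, centroid at (50.00, 35.00).
hole: A = −(41 × 29) = -1189.00, centroid at (33.50, 44.50).
ΣA = 5811.00 cm²
ΣAx_c = (7000.00)(50.00) + (-1189.00)(33.50) = 310168.50 cm³
ΣAy_c = (7000.00)(35.00) + (-1189.00)(44.50) = 192089.50 cm³
x_c = 310168.50 / 5811.00 = 53.38 cm
y_c = 192089.50 / 5811.00 = 33.06 cm

x_c = 53.38 cm, y_c = 33.06 cm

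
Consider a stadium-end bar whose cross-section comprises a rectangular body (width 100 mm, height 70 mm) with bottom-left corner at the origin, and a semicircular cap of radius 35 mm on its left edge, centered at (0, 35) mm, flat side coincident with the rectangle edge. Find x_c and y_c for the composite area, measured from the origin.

rectangular body: A = 100 × 70 = 7000.00, centroid at (50.00, 35.00).
semicircular end: A = ½π·35² = 1924.23, centroid at (-14.85, 35.00).
ΣA = 8924.23 mm², ΣAx_c = 321416.67 mm³, ΣAy_c = 312347.89 mm³.
x_c = 321416.67/8924.23 = 36.02 mm; y_c = 312347.89/8924.23 = 35.00 mm.

x_c = 36.02 mm, y_c = 35.00 mm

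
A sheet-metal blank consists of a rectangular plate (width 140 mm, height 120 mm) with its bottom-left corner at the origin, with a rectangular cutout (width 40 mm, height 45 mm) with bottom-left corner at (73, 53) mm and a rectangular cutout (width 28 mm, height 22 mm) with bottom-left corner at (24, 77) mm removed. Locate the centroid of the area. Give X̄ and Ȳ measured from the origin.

X̄ = 68.49 mm, Ȳ = 56.86 mm

Part | A | x̄ᵢ | ȳᵢ | A·x̄ᵢ | A·ȳᵢ
plate | 16800.00 | 70.00 | 60.00 | 1176000.00 | 1008000.00
hole 1 | -1800.00 | 93.00 | 75.50 | -167400.00 | -135900.00
hole 2 | -616.00 | 38.00 | 88.00 | -23408.00 | -54208.00
Σ | 14384.00 |  |  | 985192.00 | 817892.00
X̄ = 985192.00 / 14384.00 = 68.49 mm
Ȳ = 817892.00 / 14384.00 = 56.86 mm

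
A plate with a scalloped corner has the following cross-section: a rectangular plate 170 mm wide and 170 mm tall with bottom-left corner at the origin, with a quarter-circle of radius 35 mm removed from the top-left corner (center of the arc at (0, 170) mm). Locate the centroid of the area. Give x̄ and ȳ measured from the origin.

plate: A = 170 × 170 = 28900.00, centroid at (85.00, 85.00).
removed quarter-circle: A = −¼π·35² = -962.11, centroid at (14.85, 155.15).
ΣA = 27937.89 mm², ΣAx̄ = 2442208.33 mm³, ΣAȳ = 2307232.50 mm³.
x̄ = 2442208.33/27937.89 = 87.42 mm; ȳ = 2307232.50/27937.89 = 82.58 mm.

x̄ = 87.42 mm, ȳ = 82.58 mm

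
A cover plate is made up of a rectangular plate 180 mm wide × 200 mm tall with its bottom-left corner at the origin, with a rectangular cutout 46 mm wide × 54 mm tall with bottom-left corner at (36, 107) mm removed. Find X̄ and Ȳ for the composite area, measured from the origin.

plate: A = 180 × 200 = 36000.00, centroid at (90.00, 100.00).
hole: A = −(46 × 54) = -2484.00, centroid at (59.00, 134.00).
ΣA = 33516.00 mm²
ΣAX̄ = (36000.00)(90.00) + (-2484.00)(59.00) = 3093444.00 mm³
ΣAȲ = (36000.00)(100.00) + (-2484.00)(134.00) = 3267144.00 mm³
X̄ = 3093444.00 / 33516.00 = 92.30 mm
Ȳ = 3267144.00 / 33516.00 = 97.48 mm

X̄ = 92.30 mm, Ȳ = 97.48 mm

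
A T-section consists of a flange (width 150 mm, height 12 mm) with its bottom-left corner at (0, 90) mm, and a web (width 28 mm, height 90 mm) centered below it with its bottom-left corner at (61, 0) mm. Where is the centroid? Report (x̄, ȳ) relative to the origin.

Part | A | x̄ᵢ | ȳᵢ | A·x̄ᵢ | A·ȳᵢ
web | 2520.00 | 75.00 | 45.00 | 189000.00 | 113400.00
flange | 1800.00 | 75.00 | 96.00 | 135000.00 | 172800.00
Σ | 4320.00 |  |  | 324000.00 | 286200.00
x̄ = 324000.00 / 4320.00 = 75.00 mm
ȳ = 286200.00 / 4320.00 = 66.25 mm

x̄ = 75.00 mm, ȳ = 66.25 mm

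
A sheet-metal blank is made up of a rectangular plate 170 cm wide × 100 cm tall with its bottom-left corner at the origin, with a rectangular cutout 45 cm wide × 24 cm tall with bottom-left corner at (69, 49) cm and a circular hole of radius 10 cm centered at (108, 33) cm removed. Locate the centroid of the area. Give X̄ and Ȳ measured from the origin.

X̄ = 84.09 cm, Ȳ = 49.58 cm

Part | A | x̄ᵢ | ȳᵢ | A·x̄ᵢ | A·ȳᵢ
plate | 17000.00 | 85.00 | 50.00 | 1445000.00 | 850000.00
hole 1 | -1080.00 | 91.50 | 61.00 | -98820.00 | -65880.00
hole 2 | -314.16 | 108.00 | 33.00 | -33929.20 | -10367.26
Σ | 15605.84 |  |  | 1312250.80 | 773752.74
X̄ = 1312250.80 / 15605.84 = 84.09 cm
Ȳ = 773752.74 / 15605.84 = 49.58 cm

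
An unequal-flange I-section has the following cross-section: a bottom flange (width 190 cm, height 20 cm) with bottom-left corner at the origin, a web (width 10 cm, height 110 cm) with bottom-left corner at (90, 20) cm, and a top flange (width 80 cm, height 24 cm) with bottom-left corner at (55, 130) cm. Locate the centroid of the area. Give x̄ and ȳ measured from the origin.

x̄ = 95.00 cm, ȳ = 57.65 cm

bottom flange: A = 190 × 20 = 3800.00, centroid at (95.00, 10.00).
web: A = 10 × 110 = 1100.00, centroid at (95.00, 75.00).
top flange: A = 80 × 24 = 1920.00, centroid at (95.00, 142.00).
ΣA = 6820.00 cm²
ΣAx̄ = (3800.00)(95.00) + (1100.00)(95.00) + (1920.00)(95.00) = 647900.00 cm³
ΣAȳ = (3800.00)(10.00) + (1100.00)(75.00) + (1920.00)(142.00) = 393140.00 cm³
x̄ = 647900.00 / 6820.00 = 95.00 cm
ȳ = 393140.00 / 6820.00 = 57.65 cm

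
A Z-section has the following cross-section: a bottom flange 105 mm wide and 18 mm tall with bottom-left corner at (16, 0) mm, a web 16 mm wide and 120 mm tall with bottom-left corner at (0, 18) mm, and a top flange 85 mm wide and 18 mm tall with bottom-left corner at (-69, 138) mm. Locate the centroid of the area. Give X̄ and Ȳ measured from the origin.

bottom flange: A = 105 × 18 = 1890.00, centroid at (68.50, 9.00).
web: A = 16 × 120 = 1920.00, centroid at (8.00, 78.00).
top flange: A = 85 × 18 = 1530.00, centroid at (-26.50, 147.00).
ΣA = 5340.00 mm², ΣAX̄ = 104280.00 mm³, ΣAȲ = 391680.00 mm³.
X̄ = 104280.00/5340.00 = 19.53 mm; Ȳ = 391680.00/5340.00 = 73.35 mm.

X̄ = 19.53 mm, Ȳ = 73.35 mm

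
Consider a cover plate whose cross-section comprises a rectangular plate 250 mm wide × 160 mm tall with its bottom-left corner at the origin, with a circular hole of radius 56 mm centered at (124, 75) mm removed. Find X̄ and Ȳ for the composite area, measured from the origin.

plate: A = 250 × 160 = 40000.00, centroid at (125.00, 80.00).
hole: A = −π·56² = -9852.03, centroid at (124.00, 75.00).
ΣA = 30147.97 mm², ΣAX̄ = 3778347.71 mm³, ΣAȲ = 2461097.41 mm³.
X̄ = 3778347.71/30147.97 = 125.33 mm; Ȳ = 2461097.41/30147.97 = 81.63 mm.

X̄ = 125.33 mm, Ȳ = 81.63 mm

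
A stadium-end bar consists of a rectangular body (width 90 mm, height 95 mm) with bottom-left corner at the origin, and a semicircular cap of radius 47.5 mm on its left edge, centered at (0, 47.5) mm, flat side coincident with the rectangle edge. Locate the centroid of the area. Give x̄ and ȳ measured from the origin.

x̄ = 25.91 mm, ȳ = 47.50 mm

rectangular body: A = 90 × 95 = 8550.00, centroid at (45.00, 47.50).
semicircular end: A = ½π·47.5² = 3544.11, centroid at (-20.16, 47.50).
ΣA = 12094.11 mm²
ΣAx̄ = (8550.00)(45.00) + (3544.11)(-20.16) = 313302.08 mm³
ΣAȳ = (8550.00)(47.50) + (3544.11)(47.50) = 574470.19 mm³
x̄ = 313302.08 / 12094.11 = 25.91 mm
ȳ = 574470.19 / 12094.11 = 47.50 mm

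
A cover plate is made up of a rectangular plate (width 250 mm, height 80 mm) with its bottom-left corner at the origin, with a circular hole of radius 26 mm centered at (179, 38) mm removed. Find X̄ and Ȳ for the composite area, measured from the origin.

X̄ = 118.58 mm, Ȳ = 40.24 mm

plate: A = 250 × 80 = 20000.00, centroid at (125.00, 40.00).
hole: A = −π·26² = -2123.72, centroid at (179.00, 38.00).
ΣA = 17876.28 mm²
ΣAX̄ = (20000.00)(125.00) + (-2123.72)(179.00) = 2119854.72 mm³
ΣAȲ = (20000.00)(40.00) + (-2123.72)(38.00) = 719298.77 mm³
X̄ = 2119854.72 / 17876.28 = 118.58 mm
Ȳ = 719298.77 / 17876.28 = 40.24 mm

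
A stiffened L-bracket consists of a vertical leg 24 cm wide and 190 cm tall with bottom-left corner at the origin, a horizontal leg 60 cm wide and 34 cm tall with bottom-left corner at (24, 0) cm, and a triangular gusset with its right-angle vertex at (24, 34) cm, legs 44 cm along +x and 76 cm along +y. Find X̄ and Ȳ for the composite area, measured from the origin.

vertical leg: A = 24 × 190 = 4560.00, centroid at (12.00, 95.00).
horizontal leg: A = 60 × 34 = 2040.00, centroid at (54.00, 17.00).
gusset: A = ½·44·76 = 1672.00, centroid at (38.67, 59.33).
ΣA = 8272.00 cm²
ΣAX̄ = (4560.00)(12.00) + (2040.00)(54.00) + (1672.00)(38.67) = 229530.67 cm³
ΣAȲ = (4560.00)(95.00) + (2040.00)(17.00) + (1672.00)(59.33) = 567085.33 cm³
X̄ = 229530.67 / 8272.00 = 27.75 cm
Ȳ = 567085.33 / 8272.00 = 68.55 cm

X̄ = 27.75 cm, Ȳ = 68.55 cm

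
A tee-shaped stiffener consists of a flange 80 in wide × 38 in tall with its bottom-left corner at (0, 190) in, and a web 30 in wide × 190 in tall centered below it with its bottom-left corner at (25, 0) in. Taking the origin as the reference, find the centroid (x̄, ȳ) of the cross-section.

x̄ = 40.00 in, ȳ = 134.65 in

web: A = 30 × 190 = 5700.00, centroid at (40.00, 95.00).
flange: A = 80 × 38 = 3040.00, centroid at (40.00, 209.00).
ΣA = 8740.00 in², ΣAx̄ = 349600.00 in³, ΣAȳ = 1176860.00 in³.
x̄ = 349600.00/8740.00 = 40.00 in; ȳ = 1176860.00/8740.00 = 134.65 in.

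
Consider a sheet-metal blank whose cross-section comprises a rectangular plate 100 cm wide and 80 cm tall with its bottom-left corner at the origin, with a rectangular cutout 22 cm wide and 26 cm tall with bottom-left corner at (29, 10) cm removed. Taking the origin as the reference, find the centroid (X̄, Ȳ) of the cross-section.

X̄ = 50.77 cm, Ȳ = 41.31 cm

plate: A = 100 × 80 = 8000.00, centroid at (50.00, 40.00).
hole: A = −(22 × 26) = -572.00, centroid at (40.00, 23.00).
ΣA = 7428.00 cm², ΣAX̄ = 377120.00 cm³, ΣAȲ = 306844.00 cm³.
X̄ = 377120.00/7428.00 = 50.77 cm; Ȳ = 306844.00/7428.00 = 41.31 cm.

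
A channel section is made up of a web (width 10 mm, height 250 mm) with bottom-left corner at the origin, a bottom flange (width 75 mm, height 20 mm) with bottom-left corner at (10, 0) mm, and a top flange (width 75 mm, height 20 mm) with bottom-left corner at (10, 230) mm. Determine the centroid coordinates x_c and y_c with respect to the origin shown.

Part | A | x̄ᵢ | ȳᵢ | A·x̄ᵢ | A·ȳᵢ
web | 2500.00 | 5.00 | 125.00 | 12500.00 | 312500.00
bottom flange | 1500.00 | 47.50 | 10.00 | 71250.00 | 15000.00
top flange | 1500.00 | 47.50 | 240.00 | 71250.00 | 360000.00
Σ | 5500.00 |  |  | 155000.00 | 687500.00
x_c = 155000.00 / 5500.00 = 28.18 mm
y_c = 687500.00 / 5500.00 = 125.00 mm

x_c = 28.18 mm, y_c = 125.00 mm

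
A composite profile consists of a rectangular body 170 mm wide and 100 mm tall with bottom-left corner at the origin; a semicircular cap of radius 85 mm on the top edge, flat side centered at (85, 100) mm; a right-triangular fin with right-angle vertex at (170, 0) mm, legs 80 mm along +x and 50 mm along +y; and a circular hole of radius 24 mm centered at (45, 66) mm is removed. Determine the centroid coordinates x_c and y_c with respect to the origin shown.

rectangular body: A = 170 × 100 = 17000.00, centroid at (85.00, 50.00).
semicircular top: A = ½π·85² = 11349.00, centroid at (85.00, 136.08).
triangular fin: A = ½·80·50 = 2000.00, centroid at (196.67, 16.67).
hole: A = −π·24² = -1809.56, centroid at (45.00, 66.00).
ΣA = 28539.45 mm²
ΣAx_c = (17000.00)(85.00) + (11349.00)(85.00) + (2000.00)(196.67) + (-1809.56)(45.00) = 2721568.55 mm³
ΣAy_c = (17000.00)(50.00) + (11349.00)(136.08) + (2000.00)(16.67) + (-1809.56)(66.00) = 2308219.56 mm³
x_c = 2721568.55 / 28539.45 = 95.36 mm
y_c = 2308219.56 / 28539.45 = 80.88 mm

x_c = 95.36 mm, y_c = 80.88 mm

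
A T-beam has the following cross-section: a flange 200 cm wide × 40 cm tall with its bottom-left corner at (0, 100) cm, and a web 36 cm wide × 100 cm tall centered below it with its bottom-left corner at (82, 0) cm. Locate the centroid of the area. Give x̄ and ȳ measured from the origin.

x̄ = 100.00 cm, ȳ = 98.28 cm

Part | A | x̄ᵢ | ȳᵢ | A·x̄ᵢ | A·ȳᵢ
web | 3600.00 | 100.00 | 50.00 | 360000.00 | 180000.00
flange | 8000.00 | 100.00 | 120.00 | 800000.00 | 960000.00
Σ | 11600.00 |  |  | 1160000.00 | 1140000.00
x̄ = 1160000.00 / 11600.00 = 100.00 cm
ȳ = 1140000.00 / 11600.00 = 98.28 cm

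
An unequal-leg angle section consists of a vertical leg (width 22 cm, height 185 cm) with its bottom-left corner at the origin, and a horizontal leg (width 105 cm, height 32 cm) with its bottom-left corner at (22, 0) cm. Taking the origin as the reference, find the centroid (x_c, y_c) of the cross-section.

Part | A | x̄ᵢ | ȳᵢ | A·x̄ᵢ | A·ȳᵢ
vertical leg | 4070.00 | 11.00 | 92.50 | 44770.00 | 376475.00
horizontal leg | 3360.00 | 74.50 | 16.00 | 250320.00 | 53760.00
Σ | 7430.00 |  |  | 295090.00 | 430235.00
x_c = 295090.00 / 7430.00 = 39.72 cm
y_c = 430235.00 / 7430.00 = 57.91 cm

x_c = 39.72 cm, y_c = 57.91 cm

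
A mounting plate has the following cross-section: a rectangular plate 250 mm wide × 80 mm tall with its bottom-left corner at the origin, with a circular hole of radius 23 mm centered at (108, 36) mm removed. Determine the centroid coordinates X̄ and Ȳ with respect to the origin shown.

Part | A | x̄ᵢ | ȳᵢ | A·x̄ᵢ | A·ȳᵢ
plate | 20000.00 | 125.00 | 40.00 | 2500000.00 | 800000.00
hole | -1661.90 | 108.00 | 36.00 | -179485.47 | -59828.49
Σ | 18338.10 |  |  | 2320514.53 | 740171.51
X̄ = 2320514.53 / 18338.10 = 126.54 mm
Ȳ = 740171.51 / 18338.10 = 40.36 mm

X̄ = 126.54 mm, Ȳ = 40.36 mm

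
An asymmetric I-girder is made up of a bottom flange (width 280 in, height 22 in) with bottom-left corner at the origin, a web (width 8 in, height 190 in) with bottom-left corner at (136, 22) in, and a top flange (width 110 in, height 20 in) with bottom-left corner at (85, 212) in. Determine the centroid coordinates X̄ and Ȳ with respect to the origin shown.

Part | A | x̄ᵢ | ȳᵢ | A·x̄ᵢ | A·ȳᵢ
bottom flange | 6160.00 | 140.00 | 11.00 | 862400.00 | 67760.00
web | 1520.00 | 140.00 | 117.00 | 212800.00 | 177840.00
top flange | 2200.00 | 140.00 | 222.00 | 308000.00 | 488400.00
Σ | 9880.00 |  |  | 1383200.00 | 734000.00
X̄ = 1383200.00 / 9880.00 = 140.00 in
Ȳ = 734000.00 / 9880.00 = 74.29 in

X̄ = 140.00 in, Ȳ = 74.29 in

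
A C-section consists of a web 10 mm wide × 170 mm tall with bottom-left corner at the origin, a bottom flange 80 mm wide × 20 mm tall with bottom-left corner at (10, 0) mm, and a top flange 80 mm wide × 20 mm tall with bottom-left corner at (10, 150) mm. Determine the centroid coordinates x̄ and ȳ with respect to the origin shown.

Part | A | x̄ᵢ | ȳᵢ | A·x̄ᵢ | A·ȳᵢ
web | 1700.00 | 5.00 | 85.00 | 8500.00 | 144500.00
bottom flange | 1600.00 | 50.00 | 10.00 | 80000.00 | 16000.00
top flange | 1600.00 | 50.00 | 160.00 | 80000.00 | 256000.00
Σ | 4900.00 |  |  | 168500.00 | 416500.00
x̄ = 168500.00 / 4900.00 = 34.39 mm
ȳ = 416500.00 / 4900.00 = 85.00 mm

x̄ = 34.39 mm, ȳ = 85.00 mm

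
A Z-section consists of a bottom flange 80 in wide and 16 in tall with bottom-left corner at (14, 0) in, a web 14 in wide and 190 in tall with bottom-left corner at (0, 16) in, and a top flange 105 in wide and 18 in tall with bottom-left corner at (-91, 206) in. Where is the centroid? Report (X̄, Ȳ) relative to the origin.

bottom flange: A = 80 × 16 = 1280.00, centroid at (54.00, 8.00).
web: A = 14 × 190 = 2660.00, centroid at (7.00, 111.00).
top flange: A = 105 × 18 = 1890.00, centroid at (-38.50, 215.00).
ΣA = 5830.00 in²
ΣAX̄ = (1280.00)(54.00) + (2660.00)(7.00) + (1890.00)(-38.50) = 14975.00 in³
ΣAȲ = (1280.00)(8.00) + (2660.00)(111.00) + (1890.00)(215.00) = 711850.00 in³
X̄ = 14975.00 / 5830.00 = 2.57 in
Ȳ = 711850.00 / 5830.00 = 122.10 in

X̄ = 2.57 in, Ȳ = 122.10 in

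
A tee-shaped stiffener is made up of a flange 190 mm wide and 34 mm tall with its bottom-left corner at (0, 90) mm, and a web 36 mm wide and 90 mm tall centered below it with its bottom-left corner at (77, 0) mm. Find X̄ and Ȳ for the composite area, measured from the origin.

X̄ = 95.00 mm, Ȳ = 86.29 mm

web: A = 36 × 90 = 3240.00, centroid at (95.00, 45.00).
flange: A = 190 × 34 = 6460.00, centroid at (95.00, 107.00).
ΣA = 9700.00 mm²
ΣAX̄ = (3240.00)(95.00) + (6460.00)(95.00) = 921500.00 mm³
ΣAȲ = (3240.00)(45.00) + (6460.00)(107.00) = 837020.00 mm³
X̄ = 921500.00 / 9700.00 = 95.00 mm
Ȳ = 837020.00 / 9700.00 = 86.29 mm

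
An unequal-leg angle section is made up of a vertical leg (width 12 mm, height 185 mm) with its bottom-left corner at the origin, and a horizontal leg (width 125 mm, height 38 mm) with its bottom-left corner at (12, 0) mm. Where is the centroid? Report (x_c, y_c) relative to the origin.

Part | A | x̄ᵢ | ȳᵢ | A·x̄ᵢ | A·ȳᵢ
vertical leg | 2220.00 | 6.00 | 92.50 | 13320.00 | 205350.00
horizontal leg | 4750.00 | 74.50 | 19.00 | 353875.00 | 90250.00
Σ | 6970.00 |  |  | 367195.00 | 295600.00
x_c = 367195.00 / 6970.00 = 52.68 mm
y_c = 295600.00 / 6970.00 = 42.41 mm

x_c = 52.68 mm, y_c = 42.41 mm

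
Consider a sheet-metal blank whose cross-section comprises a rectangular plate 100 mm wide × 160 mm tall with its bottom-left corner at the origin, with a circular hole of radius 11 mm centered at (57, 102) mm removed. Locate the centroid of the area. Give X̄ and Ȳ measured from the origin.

X̄ = 49.83 mm, Ȳ = 79.46 mm

plate: A = 100 × 160 = 16000.00, centroid at (50.00, 80.00).
hole: A = −π·11² = -380.13, centroid at (57.00, 102.00).
ΣA = 15619.87 mm², ΣAX̄ = 778332.44 mm³, ΣAȲ = 1241226.46 mm³.
X̄ = 778332.44/15619.87 = 49.83 mm; Ȳ = 1241226.46/15619.87 = 79.46 mm.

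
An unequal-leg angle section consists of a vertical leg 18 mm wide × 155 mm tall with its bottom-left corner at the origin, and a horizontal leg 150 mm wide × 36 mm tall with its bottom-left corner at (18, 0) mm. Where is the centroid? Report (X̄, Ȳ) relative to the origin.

X̄ = 64.38 mm, Ȳ = 38.27 mm

vertical leg: A = 18 × 155 = 2790.00, centroid at (9.00, 77.50).
horizontal leg: A = 150 × 36 = 5400.00, centroid at (93.00, 18.00).
ΣA = 8190.00 mm², ΣAX̄ = 527310.00 mm³, ΣAȲ = 313425.00 mm³.
X̄ = 527310.00/8190.00 = 64.38 mm; Ȳ = 313425.00/8190.00 = 38.27 mm.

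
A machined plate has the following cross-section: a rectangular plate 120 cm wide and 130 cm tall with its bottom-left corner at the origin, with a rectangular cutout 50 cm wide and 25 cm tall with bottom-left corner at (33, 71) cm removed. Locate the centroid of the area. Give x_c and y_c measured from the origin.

plate: A = 120 × 130 = 15600.00, centroid at (60.00, 65.00).
hole: A = −(50 × 25) = -1250.00, centroid at (58.00, 83.50).
ΣA = 14350.00 cm²
ΣAx_c = (15600.00)(60.00) + (-1250.00)(58.00) = 863500.00 cm³
ΣAy_c = (15600.00)(65.00) + (-1250.00)(83.50) = 909625.00 cm³
x_c = 863500.00 / 14350.00 = 60.17 cm
y_c = 909625.00 / 14350.00 = 63.39 cm

x_c = 60.17 cm, y_c = 63.39 cm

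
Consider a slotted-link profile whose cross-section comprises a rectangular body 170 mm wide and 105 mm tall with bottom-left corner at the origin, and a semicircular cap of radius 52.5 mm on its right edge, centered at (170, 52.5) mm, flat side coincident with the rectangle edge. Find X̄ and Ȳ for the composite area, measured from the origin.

rectangular body: A = 170 × 105 = 17850.00, centroid at (85.00, 52.50).
semicircular end: A = ½π·52.5² = 4329.51, centroid at (192.28, 52.50).
ΣA = 22179.51 mm²
ΣAX̄ = (17850.00)(85.00) + (4329.51)(192.28) = 2349735.00 mm³
ΣAȲ = (17850.00)(52.50) + (4329.51)(52.50) = 1164424.14 mm³
X̄ = 2349735.00 / 22179.51 = 105.94 mm
Ȳ = 1164424.14 / 22179.51 = 52.50 mm

X̄ = 105.94 mm, Ȳ = 52.50 mm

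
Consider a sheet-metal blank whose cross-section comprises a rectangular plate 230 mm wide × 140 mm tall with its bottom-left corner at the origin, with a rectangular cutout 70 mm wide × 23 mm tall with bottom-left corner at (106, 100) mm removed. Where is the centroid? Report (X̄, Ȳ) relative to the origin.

X̄ = 113.63 mm, Ȳ = 67.82 mm

plate: A = 230 × 140 = 32200.00, centroid at (115.00, 70.00).
hole: A = −(70 × 23) = -1610.00, centroid at (141.00, 111.50).
ΣA = 30590.00 mm², ΣAX̄ = 3475990.00 mm³, ΣAȲ = 2074485.00 mm³.
X̄ = 3475990.00/30590.00 = 113.63 mm; Ȳ = 2074485.00/30590.00 = 67.82 mm.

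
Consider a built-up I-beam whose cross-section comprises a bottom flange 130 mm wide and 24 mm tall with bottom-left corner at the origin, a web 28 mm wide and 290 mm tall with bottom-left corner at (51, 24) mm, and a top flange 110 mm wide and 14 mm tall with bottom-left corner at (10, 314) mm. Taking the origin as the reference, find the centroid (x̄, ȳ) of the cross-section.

x̄ = 65.00 mm, ȳ = 148.99 mm

Part | A | x̄ᵢ | ȳᵢ | A·x̄ᵢ | A·ȳᵢ
bottom flange | 3120.00 | 65.00 | 12.00 | 202800.00 | 37440.00
web | 8120.00 | 65.00 | 169.00 | 527800.00 | 1372280.00
top flange | 1540.00 | 65.00 | 321.00 | 100100.00 | 494340.00
Σ | 12780.00 |  |  | 830700.00 | 1904060.00
x̄ = 830700.00 / 12780.00 = 65.00 mm
ȳ = 1904060.00 / 12780.00 = 148.99 mm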